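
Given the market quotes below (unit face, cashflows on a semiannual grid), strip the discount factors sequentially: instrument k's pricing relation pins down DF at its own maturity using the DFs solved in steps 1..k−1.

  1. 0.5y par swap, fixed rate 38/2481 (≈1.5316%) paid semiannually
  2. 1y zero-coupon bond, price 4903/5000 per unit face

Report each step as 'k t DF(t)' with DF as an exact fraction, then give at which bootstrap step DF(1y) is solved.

1 1/2 2481/2500
2 1 4903/5000
DF(1y) is solved at step 2

step 1 [0.5y] swap r/2=19/2481: DF=(1 − 19/2481·(0))/(1+19/2481) = 2481/2500 ≈ 0.992400
step 2 [1y] zero: DF = P = 4903/5000 ≈ 0.980600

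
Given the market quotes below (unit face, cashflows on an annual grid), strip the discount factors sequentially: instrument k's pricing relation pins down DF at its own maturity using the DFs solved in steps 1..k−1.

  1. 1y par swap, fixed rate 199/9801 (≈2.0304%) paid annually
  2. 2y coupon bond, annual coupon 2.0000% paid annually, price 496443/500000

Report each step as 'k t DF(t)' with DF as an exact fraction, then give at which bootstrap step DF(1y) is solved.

step 1 [1y] swap r/1=199/9801: DF=(1 − 199/9801·(0))/(1+199/9801) = 9801/10000 ≈ 0.980100
step 2 [2y] bond c/1=1/50: DF=(496443/500000 − 1/50·(0.980100))/(1+1/50) = 4771/5000 ≈ 0.954200

1 1 9801/10000
2 2 4771/5000
DF(1y) is solved at step 1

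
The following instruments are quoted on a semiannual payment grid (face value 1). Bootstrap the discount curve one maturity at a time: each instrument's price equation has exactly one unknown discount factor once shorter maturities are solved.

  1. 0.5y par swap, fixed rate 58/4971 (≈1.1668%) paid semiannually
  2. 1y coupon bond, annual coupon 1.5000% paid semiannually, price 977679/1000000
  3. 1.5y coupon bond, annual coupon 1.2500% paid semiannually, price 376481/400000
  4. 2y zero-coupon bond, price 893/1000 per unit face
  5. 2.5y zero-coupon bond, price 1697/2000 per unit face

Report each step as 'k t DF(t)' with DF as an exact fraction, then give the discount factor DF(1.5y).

1 1/2 4971/5000
2 1 963/1000
3 3/2 577/625
4 2 893/1000
5 5/2 1697/2000
DF(1.5y) = 577/625 ≈ 0.923200

step 1 [0.5y] swap r/2=29/4971: DF=(1 − 29/4971·(0))/(1+29/4971) = 4971/5000 ≈ 0.994200
step 2 [1y] bond c/2=3/400: DF=(977679/1000000 − 3/400·(0.994200))/(1+3/400) = 963/1000 ≈ 0.963000
step 3 [1.5y] bond c/2=1/160: DF=(376481/400000 − 1/160·(0.994200+0.963000))/(1+1/160) = 577/625 ≈ 0.923200
step 4 [2y] zero: DF = P = 893/1000 ≈ 0.893000
step 5 [2.5y] zero: DF = P = 1697/2000 ≈ 0.848500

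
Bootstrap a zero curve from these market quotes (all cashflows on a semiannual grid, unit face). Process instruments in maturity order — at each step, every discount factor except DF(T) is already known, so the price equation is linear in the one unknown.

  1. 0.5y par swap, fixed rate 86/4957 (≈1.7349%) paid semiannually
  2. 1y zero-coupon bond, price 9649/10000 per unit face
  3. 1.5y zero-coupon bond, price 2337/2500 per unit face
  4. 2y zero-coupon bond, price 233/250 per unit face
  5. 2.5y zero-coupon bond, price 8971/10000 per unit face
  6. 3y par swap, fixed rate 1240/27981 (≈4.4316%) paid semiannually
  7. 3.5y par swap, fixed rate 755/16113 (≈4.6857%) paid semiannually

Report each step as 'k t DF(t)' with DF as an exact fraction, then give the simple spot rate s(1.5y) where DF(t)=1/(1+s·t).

1 1/2 4957/5000
2 1 9649/10000
3 3/2 2337/2500
4 2 233/250
5 5/2 8971/10000
6 3 219/250
7 7/2 849/1000
s(1.5y) = (1/(2337/2500) − 1)/(3/2) = 326/7011 ≈ 4.6498%

step 1 [0.5y] swap r/2=43/4957: DF=(1 − 43/4957·(0))/(1+43/4957) = 4957/5000 ≈ 0.991400
step 2 [1y] zero: DF = P = 9649/10000 ≈ 0.964900
step 3 [1.5y] zero: DF = P = 2337/2500 ≈ 0.934800
step 4 [2y] zero: DF = P = 233/250 ≈ 0.932000
step 5 [2.5y] zero: DF = P = 8971/10000 ≈ 0.897100
step 6 [3y] swap r/2=620/27981: DF=(1 − 620/27981·(0.991400+0.964900+0.934800+0.932000+0.897100))/(1+620/27981) = 219/250 ≈ 0.876000
step 7 [3.5y] swap r/2=755/32226: DF=(1 − 755/32226·(0.991400+0.964900+0.934800+0.932000+0.897100+0.876000))/(1+755/32226) = 849/1000 ≈ 0.849000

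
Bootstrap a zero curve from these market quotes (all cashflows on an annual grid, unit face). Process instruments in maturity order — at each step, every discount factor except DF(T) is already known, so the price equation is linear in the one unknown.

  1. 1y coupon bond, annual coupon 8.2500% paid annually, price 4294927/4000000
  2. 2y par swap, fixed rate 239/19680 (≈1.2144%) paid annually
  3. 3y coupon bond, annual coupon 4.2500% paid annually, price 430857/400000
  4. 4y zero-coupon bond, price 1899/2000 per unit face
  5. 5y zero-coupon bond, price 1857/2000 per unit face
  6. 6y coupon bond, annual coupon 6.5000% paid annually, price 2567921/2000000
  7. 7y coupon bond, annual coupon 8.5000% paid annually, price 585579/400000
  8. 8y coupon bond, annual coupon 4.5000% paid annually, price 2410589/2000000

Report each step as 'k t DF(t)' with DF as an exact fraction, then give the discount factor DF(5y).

step 1 [1y] bond c/1=33/400: DF=(4294927/4000000 − 33/400·(0))/(1+33/400) = 9919/10000 ≈ 0.991900
step 2 [2y] swap r/1=239/19680: DF=(1 − 239/19680·(0.991900))/(1+239/19680) = 9761/10000 ≈ 0.976100
step 3 [3y] bond c/1=17/400: DF=(430857/400000 − 17/400·(0.991900+0.976100))/(1+17/400) = 953/1000 ≈ 0.953000
step 4 [4y] zero: DF = P = 1899/2000 ≈ 0.949500
step 5 [5y] zero: DF = P = 1857/2000 ≈ 0.928500
step 6 [6y] bond c/1=13/200: DF=(2567921/2000000 − 13/200·(0.991900+0.976100+0.953000+0.949500+0.928500))/(1+13/200) = 9127/10000 ≈ 0.912700
step 7 [7y] bond c/1=17/200: DF=(585579/400000 − 17/200·(0.991900+0.976100+0.953000+0.949500+0.928500+0.912700))/(1+17/200) = 4509/5000 ≈ 0.901800
step 8 [8y] bond c/1=9/200: DF=(2410589/2000000 − 9/200·(0.991900+0.976100+0.953000+0.949500+0.928500+0.912700+0.901800))/(1+9/200) = 4343/5000 ≈ 0.868600

1 1 9919/10000
2 2 9761/10000
3 3 953/1000
4 4 1899/2000
5 5 1857/2000
6 6 9127/10000
7 7 4509/5000
8 8 4343/5000
DF(5y) = 1857/2000 ≈ 0.928500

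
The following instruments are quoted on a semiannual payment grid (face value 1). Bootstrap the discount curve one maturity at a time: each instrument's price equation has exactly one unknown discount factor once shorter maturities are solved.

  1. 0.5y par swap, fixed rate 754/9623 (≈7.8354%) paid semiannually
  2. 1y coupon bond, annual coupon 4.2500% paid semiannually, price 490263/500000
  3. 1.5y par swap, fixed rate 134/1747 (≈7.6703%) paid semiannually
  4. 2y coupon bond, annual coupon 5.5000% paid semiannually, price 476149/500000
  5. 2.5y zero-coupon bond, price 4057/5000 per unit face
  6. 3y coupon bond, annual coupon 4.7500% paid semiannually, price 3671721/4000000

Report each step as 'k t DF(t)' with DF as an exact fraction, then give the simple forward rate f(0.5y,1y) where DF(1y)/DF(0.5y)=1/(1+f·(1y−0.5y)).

step 1 [0.5y] swap r/2=377/9623: DF=(1 − 377/9623·(0))/(1+377/9623) = 9623/10000 ≈ 0.962300
step 2 [1y] bond c/2=17/800: DF=(490263/500000 − 17/800·(0.962300))/(1+17/800) = 9401/10000 ≈ 0.940100
step 3 [1.5y] swap r/2=67/1747: DF=(1 − 67/1747·(0.962300+0.940100))/(1+67/1747) = 558/625 ≈ 0.892800
step 4 [2y] bond c/2=11/400: DF=(476149/500000 − 11/400·(0.962300+0.940100+0.892800))/(1+11/400) = 213/250 ≈ 0.852000
step 5 [2.5y] zero: DF = P = 4057/5000 ≈ 0.811400
step 6 [3y] bond c/2=19/800: DF=(3671721/4000000 − 19/800·(0.962300+0.940100+0.892800+0.852000+0.811400))/(1+19/800) = 1983/2500 ≈ 0.793200

1 1/2 9623/10000
2 1 9401/10000
3 3/2 558/625
4 2 213/250
5 5/2 4057/5000
6 3 1983/2500
f(0.5y,1y) = ((9623/10000)/(9401/10000) − 1)/(1/2) = 444/9401 ≈ 4.7229%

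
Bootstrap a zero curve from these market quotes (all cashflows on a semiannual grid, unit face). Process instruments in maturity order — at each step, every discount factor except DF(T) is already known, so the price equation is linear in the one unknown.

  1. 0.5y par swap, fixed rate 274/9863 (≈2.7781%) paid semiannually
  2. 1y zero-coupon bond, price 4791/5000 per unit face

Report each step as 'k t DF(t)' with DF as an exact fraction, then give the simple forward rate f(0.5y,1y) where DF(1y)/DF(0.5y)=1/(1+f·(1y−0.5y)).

step 1 [0.5y] swap r/2=137/9863: DF=(1 − 137/9863·(0))/(1+137/9863) = 9863/10000 ≈ 0.986300
step 2 [1y] zero: DF = P = 4791/5000 ≈ 0.958200

1 1/2 9863/10000
2 1 4791/5000
f(0.5y,1y) = ((9863/10000)/(4791/5000) − 1)/(1/2) = 281/4791 ≈ 5.8652%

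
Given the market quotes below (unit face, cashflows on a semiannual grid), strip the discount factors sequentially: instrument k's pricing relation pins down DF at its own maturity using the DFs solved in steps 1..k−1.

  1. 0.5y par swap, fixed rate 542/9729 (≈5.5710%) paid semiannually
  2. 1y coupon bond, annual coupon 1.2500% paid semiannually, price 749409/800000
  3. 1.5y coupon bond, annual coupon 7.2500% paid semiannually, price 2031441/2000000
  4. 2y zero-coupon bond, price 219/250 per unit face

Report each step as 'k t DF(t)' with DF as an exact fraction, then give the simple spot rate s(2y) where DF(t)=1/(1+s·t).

step 1 [0.5y] swap r/2=271/9729: DF=(1 − 271/9729·(0))/(1+271/9729) = 9729/10000 ≈ 0.972900
step 2 [1y] bond c/2=1/160: DF=(749409/800000 − 1/160·(0.972900))/(1+1/160) = 9249/10000 ≈ 0.924900
step 3 [1.5y] bond c/2=29/800: DF=(2031441/2000000 − 29/800·(0.972900+0.924900))/(1+29/800) = 4569/5000 ≈ 0.913800
step 4 [2y] zero: DF = P = 219/250 ≈ 0.876000

1 1/2 9729/10000
2 1 9249/10000
3 3/2 4569/5000
4 2 219/250
s(2y) = (1/(219/250) − 1)/(2) = 31/438 ≈ 7.0776%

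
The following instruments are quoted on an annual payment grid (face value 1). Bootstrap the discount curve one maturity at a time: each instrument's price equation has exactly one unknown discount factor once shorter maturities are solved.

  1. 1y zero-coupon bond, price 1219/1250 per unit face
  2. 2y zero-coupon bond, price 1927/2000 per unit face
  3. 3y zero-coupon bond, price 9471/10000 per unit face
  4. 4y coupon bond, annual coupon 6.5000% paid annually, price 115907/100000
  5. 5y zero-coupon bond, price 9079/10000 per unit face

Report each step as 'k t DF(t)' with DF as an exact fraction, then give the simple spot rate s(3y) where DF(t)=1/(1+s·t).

1 1 1219/1250
2 2 1927/2000
3 3 9471/10000
4 4 4561/5000
5 5 9079/10000
s(3y) = (1/(9471/10000) − 1)/(3) = 529/28413 ≈ 1.8618%

step 1 [1y] zero: DF = P = 1219/1250 ≈ 0.975200
step 2 [2y] zero: DF = P = 1927/2000 ≈ 0.963500
step 3 [3y] zero: DF = P = 9471/10000 ≈ 0.947100
step 4 [4y] bond c/1=13/200: DF=(115907/100000 − 13/200·(0.975200+0.963500+0.947100))/(1+13/200) = 4561/5000 ≈ 0.912200
step 5 [5y] zero: DF = P = 9079/10000 ≈ 0.907900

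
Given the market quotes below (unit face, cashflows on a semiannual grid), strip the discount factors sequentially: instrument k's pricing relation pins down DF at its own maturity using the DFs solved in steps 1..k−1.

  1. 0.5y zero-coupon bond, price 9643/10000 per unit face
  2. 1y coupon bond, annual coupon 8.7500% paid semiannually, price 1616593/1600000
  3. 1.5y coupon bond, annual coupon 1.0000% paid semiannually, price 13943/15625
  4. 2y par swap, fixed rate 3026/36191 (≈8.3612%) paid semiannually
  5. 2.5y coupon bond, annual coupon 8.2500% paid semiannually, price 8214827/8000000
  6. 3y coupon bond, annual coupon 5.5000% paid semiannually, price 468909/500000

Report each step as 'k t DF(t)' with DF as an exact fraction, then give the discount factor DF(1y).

step 1 [0.5y] zero: DF = P = 9643/10000 ≈ 0.964300
step 2 [1y] bond c/2=7/160: DF=(1616593/1600000 − 7/160·(0.964300))/(1+7/160) = 2319/2500 ≈ 0.927600
step 3 [1.5y] bond c/2=1/200: DF=(13943/15625 − 1/200·(0.964300+0.927600))/(1+1/200) = 1757/2000 ≈ 0.878500
step 4 [2y] swap r/2=1513/36191: DF=(1 − 1513/36191·(0.964300+0.927600+0.878500))/(1+1513/36191) = 8487/10000 ≈ 0.848700
step 5 [2.5y] bond c/2=33/800: DF=(8214827/8000000 − 33/800·(0.964300+0.927600+0.878500+0.848700))/(1+33/800) = 2107/2500 ≈ 0.842800
step 6 [3y] bond c/2=11/400: DF=(468909/500000 − 11/400·(0.964300+0.927600+0.878500+0.848700+0.842800))/(1+11/400) = 7933/10000 ≈ 0.793300

1 1/2 9643/10000
2 1 2319/2500
3 3/2 1757/2000
4 2 8487/10000
5 5/2 2107/2500
6 3 7933/10000
DF(1y) = 2319/2500 ≈ 0.927600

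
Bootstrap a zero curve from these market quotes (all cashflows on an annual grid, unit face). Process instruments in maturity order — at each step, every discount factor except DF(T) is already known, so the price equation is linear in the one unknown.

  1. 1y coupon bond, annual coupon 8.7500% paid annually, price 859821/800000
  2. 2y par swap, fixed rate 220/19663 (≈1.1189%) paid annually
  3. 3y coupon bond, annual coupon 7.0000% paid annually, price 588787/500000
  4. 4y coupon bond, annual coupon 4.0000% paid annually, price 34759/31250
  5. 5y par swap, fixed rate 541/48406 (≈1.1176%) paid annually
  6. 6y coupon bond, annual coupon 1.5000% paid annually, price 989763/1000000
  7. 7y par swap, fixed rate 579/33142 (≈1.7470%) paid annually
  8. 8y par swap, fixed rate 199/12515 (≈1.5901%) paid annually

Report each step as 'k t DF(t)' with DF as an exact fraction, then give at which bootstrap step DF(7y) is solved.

step 1 [1y] bond c/1=7/80: DF=(859821/800000 − 7/80·(0))/(1+7/80) = 9883/10000 ≈ 0.988300
step 2 [2y] swap r/1=220/19663: DF=(1 − 220/19663·(0.988300))/(1+220/19663) = 489/500 ≈ 0.978000
step 3 [3y] bond c/1=7/100: DF=(588787/500000 − 7/100·(0.988300+0.978000))/(1+7/100) = 9719/10000 ≈ 0.971900
step 4 [4y] bond c/1=1/25: DF=(34759/31250 − 1/25·(0.988300+0.978000+0.971900))/(1+1/25) = 1913/2000 ≈ 0.956500
step 5 [5y] swap r/1=541/48406: DF=(1 − 541/48406·(0.988300+0.978000+0.971900+0.956500))/(1+541/48406) = 9459/10000 ≈ 0.945900
step 6 [6y] bond c/1=3/200: DF=(989763/1000000 − 3/200·(0.988300+0.978000+0.971900+0.956500+0.945900))/(1+3/200) = 2259/2500 ≈ 0.903600
step 7 [7y] swap r/1=579/33142: DF=(1 − 579/33142·(0.988300+0.978000+0.971900+0.956500+0.945900+0.903600))/(1+579/33142) = 4421/5000 ≈ 0.884200
step 8 [8y] swap r/1=199/12515: DF=(1 − 199/12515·(0.988300+0.978000+0.971900+0.956500+0.945900+0.903600+0.884200))/(1+199/12515) = 4403/5000 ≈ 0.880600

1 1 9883/10000
2 2 489/500
3 3 9719/10000
4 4 1913/2000
5 5 9459/10000
6 6 2259/2500
7 7 4421/5000
8 8 4403/5000
DF(7y) is solved at step 7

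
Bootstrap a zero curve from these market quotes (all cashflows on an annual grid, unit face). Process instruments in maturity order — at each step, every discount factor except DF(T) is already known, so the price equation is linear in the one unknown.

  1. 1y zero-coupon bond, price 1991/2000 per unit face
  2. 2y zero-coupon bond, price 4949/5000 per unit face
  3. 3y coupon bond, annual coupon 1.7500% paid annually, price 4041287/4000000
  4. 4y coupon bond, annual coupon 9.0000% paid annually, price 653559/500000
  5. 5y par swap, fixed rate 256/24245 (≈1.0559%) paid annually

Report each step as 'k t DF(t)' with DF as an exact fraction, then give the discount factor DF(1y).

1 1 1991/2000
2 2 4949/5000
3 3 2397/2500
4 4 9561/10000
5 5 593/625
DF(1y) = 1991/2000 ≈ 0.995500

step 1 [1y] zero: DF = P = 1991/2000 ≈ 0.995500
step 2 [2y] zero: DF = P = 4949/5000 ≈ 0.989800
step 3 [3y] bond c/1=7/400: DF=(4041287/4000000 − 7/400·(0.995500+0.989800))/(1+7/400) = 2397/2500 ≈ 0.958800
step 4 [4y] bond c/1=9/100: DF=(653559/500000 − 9/100·(0.995500+0.989800+0.958800))/(1+9/100) = 9561/10000 ≈ 0.956100
step 5 [5y] swap r/1=256/24245: DF=(1 − 256/24245·(0.995500+0.989800+0.958800+0.956100))/(1+256/24245) = 593/625 ≈ 0.948800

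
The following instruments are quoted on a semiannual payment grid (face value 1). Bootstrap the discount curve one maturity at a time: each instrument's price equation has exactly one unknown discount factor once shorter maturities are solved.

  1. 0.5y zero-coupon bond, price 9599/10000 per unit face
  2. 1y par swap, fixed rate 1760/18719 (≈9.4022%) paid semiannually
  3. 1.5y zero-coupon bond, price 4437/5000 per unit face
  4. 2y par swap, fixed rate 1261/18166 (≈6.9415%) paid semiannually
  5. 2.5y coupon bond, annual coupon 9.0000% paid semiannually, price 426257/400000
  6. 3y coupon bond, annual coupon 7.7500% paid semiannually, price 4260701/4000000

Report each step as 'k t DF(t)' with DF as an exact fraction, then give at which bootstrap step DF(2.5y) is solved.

1 1/2 9599/10000
2 1 114/125
3 3/2 4437/5000
4 2 8739/10000
5 5/2 8633/10000
6 3 8577/10000
DF(2.5y) is solved at step 5

step 1 [0.5y] zero: DF = P = 9599/10000 ≈ 0.959900
step 2 [1y] swap r/2=880/18719: DF=(1 − 880/18719·(0.959900))/(1+880/18719) = 114/125 ≈ 0.912000
step 3 [1.5y] zero: DF = P = 4437/5000 ≈ 0.887400
step 4 [2y] swap r/2=1261/36332: DF=(1 − 1261/36332·(0.959900+0.912000+0.887400))/(1+1261/36332) = 8739/10000 ≈ 0.873900
step 5 [2.5y] bond c/2=9/200: DF=(426257/400000 − 9/200·(0.959900+0.912000+0.887400+0.873900))/(1+9/200) = 8633/10000 ≈ 0.863300
step 6 [3y] bond c/2=31/800: DF=(4260701/4000000 − 31/800·(0.959900+0.912000+0.887400+0.873900+0.863300))/(1+31/800) = 8577/10000 ≈ 0.857700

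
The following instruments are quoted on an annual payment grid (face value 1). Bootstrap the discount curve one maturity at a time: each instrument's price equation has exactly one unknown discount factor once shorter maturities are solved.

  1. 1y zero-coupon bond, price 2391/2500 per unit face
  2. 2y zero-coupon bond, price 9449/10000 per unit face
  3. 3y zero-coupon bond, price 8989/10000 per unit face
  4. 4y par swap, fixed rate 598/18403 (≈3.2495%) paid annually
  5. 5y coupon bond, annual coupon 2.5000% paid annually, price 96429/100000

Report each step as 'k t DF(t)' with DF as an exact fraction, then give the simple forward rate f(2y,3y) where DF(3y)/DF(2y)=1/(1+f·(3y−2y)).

step 1 [1y] zero: DF = P = 2391/2500 ≈ 0.956400
step 2 [2y] zero: DF = P = 9449/10000 ≈ 0.944900
step 3 [3y] zero: DF = P = 8989/10000 ≈ 0.898900
step 4 [4y] swap r/1=598/18403: DF=(1 − 598/18403·(0.956400+0.944900+0.898900))/(1+598/18403) = 2201/2500 ≈ 0.880400
step 5 [5y] bond c/1=1/40: DF=(96429/100000 − 1/40·(0.956400+0.944900+0.898900+0.880400))/(1+1/40) = 851/1000 ≈ 0.851000

1 1 2391/2500
2 2 9449/10000
3 3 8989/10000
4 4 2201/2500
5 5 851/1000
f(2y,3y) = ((9449/10000)/(8989/10000) − 1)/(1) = 460/8989 ≈ 5.1174%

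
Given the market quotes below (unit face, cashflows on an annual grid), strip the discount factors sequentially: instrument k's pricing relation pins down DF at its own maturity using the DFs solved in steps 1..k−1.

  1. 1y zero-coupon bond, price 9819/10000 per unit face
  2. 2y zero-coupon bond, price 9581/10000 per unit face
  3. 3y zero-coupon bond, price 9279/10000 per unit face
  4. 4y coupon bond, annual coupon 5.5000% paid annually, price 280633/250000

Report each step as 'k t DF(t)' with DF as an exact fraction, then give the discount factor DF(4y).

step 1 [1y] zero: DF = P = 9819/10000 ≈ 0.981900
step 2 [2y] zero: DF = P = 9581/10000 ≈ 0.958100
step 3 [3y] zero: DF = P = 9279/10000 ≈ 0.927900
step 4 [4y] bond c/1=11/200: DF=(280633/250000 − 11/200·(0.981900+0.958100+0.927900))/(1+11/200) = 1829/2000 ≈ 0.914500

1 1 9819/10000
2 2 9581/10000
3 3 9279/10000
4 4 1829/2000
DF(4y) = 1829/2000 ≈ 0.914500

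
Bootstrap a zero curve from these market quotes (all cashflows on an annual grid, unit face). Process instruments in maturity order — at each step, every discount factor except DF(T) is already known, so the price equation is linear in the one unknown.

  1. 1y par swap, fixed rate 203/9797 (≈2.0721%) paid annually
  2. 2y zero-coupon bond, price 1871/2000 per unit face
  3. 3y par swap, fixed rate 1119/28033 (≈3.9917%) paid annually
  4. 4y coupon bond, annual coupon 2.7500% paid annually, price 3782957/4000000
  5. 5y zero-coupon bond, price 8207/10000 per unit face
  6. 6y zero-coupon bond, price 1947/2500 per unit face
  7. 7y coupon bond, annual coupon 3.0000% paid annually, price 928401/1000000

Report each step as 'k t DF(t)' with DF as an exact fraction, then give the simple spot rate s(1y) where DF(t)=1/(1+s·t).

step 1 [1y] swap r/1=203/9797: DF=(1 − 203/9797·(0))/(1+203/9797) = 9797/10000 ≈ 0.979700
step 2 [2y] zero: DF = P = 1871/2000 ≈ 0.935500
step 3 [3y] swap r/1=1119/28033: DF=(1 − 1119/28033·(0.979700+0.935500))/(1+1119/28033) = 8881/10000 ≈ 0.888100
step 4 [4y] bond c/1=11/400: DF=(3782957/4000000 − 11/400·(0.979700+0.935500+0.888100))/(1+11/400) = 4227/5000 ≈ 0.845400
step 5 [5y] zero: DF = P = 8207/10000 ≈ 0.820700
step 6 [6y] zero: DF = P = 1947/2500 ≈ 0.778800
step 7 [7y] bond c/1=3/100: DF=(928401/1000000 − 3/100·(0.979700+0.935500+0.888100+0.845400+0.820700+0.778800))/(1+3/100) = 1497/2000 ≈ 0.748500

1 1 9797/10000
2 2 1871/2000
3 3 8881/10000
4 4 4227/5000
5 5 8207/10000
6 6 1947/2500
7 7 1497/2000
s(1y) = (1/(9797/10000) − 1)/(1) = 203/9797 ≈ 2.0721%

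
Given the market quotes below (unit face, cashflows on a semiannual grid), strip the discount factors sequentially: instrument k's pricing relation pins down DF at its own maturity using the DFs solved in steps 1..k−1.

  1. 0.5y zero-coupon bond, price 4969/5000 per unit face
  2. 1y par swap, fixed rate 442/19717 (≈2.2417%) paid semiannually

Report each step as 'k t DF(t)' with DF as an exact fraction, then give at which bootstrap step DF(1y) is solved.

1 1/2 4969/5000
2 1 9779/10000
DF(1y) is solved at step 2

step 1 [0.5y] zero: DF = P = 4969/5000 ≈ 0.993800
step 2 [1y] swap r/2=221/19717: DF=(1 − 221/19717·(0.993800))/(1+221/19717) = 9779/10000 ≈ 0.977900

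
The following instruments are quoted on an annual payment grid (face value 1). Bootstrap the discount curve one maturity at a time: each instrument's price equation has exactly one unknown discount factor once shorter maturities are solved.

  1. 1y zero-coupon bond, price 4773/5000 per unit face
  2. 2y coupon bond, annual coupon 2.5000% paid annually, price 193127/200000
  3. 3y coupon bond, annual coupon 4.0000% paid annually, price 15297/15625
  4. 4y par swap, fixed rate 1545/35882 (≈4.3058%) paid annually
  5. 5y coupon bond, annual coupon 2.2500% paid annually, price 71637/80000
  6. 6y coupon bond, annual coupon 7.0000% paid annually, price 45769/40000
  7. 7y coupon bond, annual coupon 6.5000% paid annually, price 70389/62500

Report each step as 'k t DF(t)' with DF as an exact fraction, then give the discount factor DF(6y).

1 1 4773/5000
2 2 2297/2500
3 3 8693/10000
4 4 1691/2000
5 5 498/625
6 6 313/400
7 7 7421/10000
DF(6y) = 313/400 ≈ 0.782500

step 1 [1y] zero: DF = P = 4773/5000 ≈ 0.954600
step 2 [2y] bond c/1=1/40: DF=(193127/200000 − 1/40·(0.954600))/(1+1/40) = 2297/2500 ≈ 0.918800
step 3 [3y] bond c/1=1/25: DF=(15297/15625 − 1/25·(0.954600+0.918800))/(1+1/25) = 8693/10000 ≈ 0.869300
step 4 [4y] swap r/1=1545/35882: DF=(1 − 1545/35882·(0.954600+0.918800+0.869300))/(1+1545/35882) = 1691/2000 ≈ 0.845500
step 5 [5y] bond c/1=9/400: DF=(71637/80000 − 9/400·(0.954600+0.918800+0.869300+0.845500))/(1+9/400) = 498/625 ≈ 0.796800
step 6 [6y] bond c/1=7/100: DF=(45769/40000 − 7/100·(0.954600+0.918800+0.869300+0.845500+0.796800))/(1+7/100) = 313/400 ≈ 0.782500
step 7 [7y] bond c/1=13/200: DF=(70389/62500 − 13/200·(0.954600+0.918800+0.869300+0.845500+0.796800+0.782500))/(1+13/200) = 7421/10000 ≈ 0.742100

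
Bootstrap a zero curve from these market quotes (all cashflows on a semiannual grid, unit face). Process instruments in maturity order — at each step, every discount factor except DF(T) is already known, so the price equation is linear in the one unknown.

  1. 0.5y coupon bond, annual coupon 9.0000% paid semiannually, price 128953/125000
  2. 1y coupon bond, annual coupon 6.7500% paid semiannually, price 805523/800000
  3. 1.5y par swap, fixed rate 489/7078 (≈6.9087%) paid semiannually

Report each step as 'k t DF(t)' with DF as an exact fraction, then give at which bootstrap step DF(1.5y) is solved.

1 1/2 617/625
2 1 4709/5000
3 3/2 4511/5000
DF(1.5y) is solved at step 3

step 1 [0.5y] bond c/2=9/200: DF=(128953/125000 − 9/200·(0))/(1+9/200) = 617/625 ≈ 0.987200
step 2 [1y] bond c/2=27/800: DF=(805523/800000 − 27/800·(0.987200))/(1+27/800) = 4709/5000 ≈ 0.941800
step 3 [1.5y] swap r/2=489/14156: DF=(1 − 489/14156·(0.987200+0.941800))/(1+489/14156) = 4511/5000 ≈ 0.902200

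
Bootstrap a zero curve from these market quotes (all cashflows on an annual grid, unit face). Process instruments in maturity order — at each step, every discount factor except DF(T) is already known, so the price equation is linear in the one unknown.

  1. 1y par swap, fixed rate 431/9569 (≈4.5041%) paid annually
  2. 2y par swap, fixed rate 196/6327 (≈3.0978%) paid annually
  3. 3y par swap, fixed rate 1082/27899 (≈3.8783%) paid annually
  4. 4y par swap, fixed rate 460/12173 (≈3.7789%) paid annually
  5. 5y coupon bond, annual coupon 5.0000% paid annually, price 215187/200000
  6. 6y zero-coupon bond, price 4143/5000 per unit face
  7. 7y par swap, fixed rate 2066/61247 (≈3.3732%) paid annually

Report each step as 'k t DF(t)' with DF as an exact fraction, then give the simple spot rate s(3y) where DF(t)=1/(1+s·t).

step 1 [1y] swap r/1=431/9569: DF=(1 − 431/9569·(0))/(1+431/9569) = 9569/10000 ≈ 0.956900
step 2 [2y] swap r/1=196/6327: DF=(1 − 196/6327·(0.956900))/(1+196/6327) = 2353/2500 ≈ 0.941200
step 3 [3y] swap r/1=1082/27899: DF=(1 − 1082/27899·(0.956900+0.941200))/(1+1082/27899) = 4459/5000 ≈ 0.891800
step 4 [4y] swap r/1=460/12173: DF=(1 − 460/12173·(0.956900+0.941200+0.891800))/(1+460/12173) = 431/500 ≈ 0.862000
step 5 [5y] bond c/1=1/20: DF=(215187/200000 − 1/20·(0.956900+0.941200+0.891800+0.862000))/(1+1/20) = 2127/2500 ≈ 0.850800
step 6 [6y] zero: DF = P = 4143/5000 ≈ 0.828600
step 7 [7y] swap r/1=2066/61247: DF=(1 − 2066/61247·(0.956900+0.941200+0.891800+0.862000+0.850800+0.828600))/(1+2066/61247) = 3967/5000 ≈ 0.793400

1 1 9569/10000
2 2 2353/2500
3 3 4459/5000
4 4 431/500
5 5 2127/2500
6 6 4143/5000
7 7 3967/5000
s(3y) = (1/(4459/5000) − 1)/(3) = 541/13377 ≈ 4.0443%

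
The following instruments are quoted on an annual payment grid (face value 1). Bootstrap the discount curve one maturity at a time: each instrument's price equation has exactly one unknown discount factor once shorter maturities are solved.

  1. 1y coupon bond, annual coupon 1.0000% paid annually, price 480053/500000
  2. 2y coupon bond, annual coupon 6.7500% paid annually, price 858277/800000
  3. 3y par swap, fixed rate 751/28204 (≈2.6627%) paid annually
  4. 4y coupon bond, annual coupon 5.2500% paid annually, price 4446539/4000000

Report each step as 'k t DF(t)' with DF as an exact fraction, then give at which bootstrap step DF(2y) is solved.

1 1 4753/5000
2 2 9449/10000
3 3 9249/10000
4 4 1831/2000
DF(2y) is solved at step 2

step 1 [1y] bond c/1=1/100: DF=(480053/500000 − 1/100·(0))/(1+1/100) = 4753/5000 ≈ 0.950600
step 2 [2y] bond c/1=27/400: DF=(858277/800000 − 27/400·(0.950600))/(1+27/400) = 9449/10000 ≈ 0.944900
step 3 [3y] swap r/1=751/28204: DF=(1 − 751/28204·(0.950600+0.944900))/(1+751/28204) = 9249/10000 ≈ 0.924900
step 4 [4y] bond c/1=21/400: DF=(4446539/4000000 − 21/400·(0.950600+0.944900+0.924900))/(1+21/400) = 1831/2000 ≈ 0.915500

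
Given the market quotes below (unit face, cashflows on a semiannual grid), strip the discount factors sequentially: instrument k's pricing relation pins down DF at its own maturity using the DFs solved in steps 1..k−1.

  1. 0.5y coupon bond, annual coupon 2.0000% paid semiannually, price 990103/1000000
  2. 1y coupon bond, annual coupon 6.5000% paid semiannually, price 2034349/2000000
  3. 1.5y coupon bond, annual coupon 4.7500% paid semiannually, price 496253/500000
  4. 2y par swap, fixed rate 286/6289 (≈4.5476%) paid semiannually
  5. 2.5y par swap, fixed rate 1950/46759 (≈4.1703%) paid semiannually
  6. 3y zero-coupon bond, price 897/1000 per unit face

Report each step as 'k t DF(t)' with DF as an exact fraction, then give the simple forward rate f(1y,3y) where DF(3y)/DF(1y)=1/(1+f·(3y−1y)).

1 1/2 9803/10000
2 1 9543/10000
3 3/2 4623/5000
4 2 4571/5000
5 5/2 361/400
6 3 897/1000
f(1y,3y) = ((9543/10000)/(897/1000) − 1)/(2) = 191/5980 ≈ 3.1940%

step 1 [0.5y] bond c/2=1/100: DF=(990103/1000000 − 1/100·(0))/(1+1/100) = 9803/10000 ≈ 0.980300
step 2 [1y] bond c/2=13/400: DF=(2034349/2000000 − 13/400·(0.980300))/(1+13/400) = 9543/10000 ≈ 0.954300
step 3 [1.5y] bond c/2=19/800: DF=(496253/500000 − 19/800·(0.980300+0.954300))/(1+19/800) = 4623/5000 ≈ 0.924600
step 4 [2y] swap r/2=143/6289: DF=(1 − 143/6289·(0.980300+0.954300+0.924600))/(1+143/6289) = 4571/5000 ≈ 0.914200
step 5 [2.5y] swap r/2=975/46759: DF=(1 − 975/46759·(0.980300+0.954300+0.924600+0.914200))/(1+975/46759) = 361/400 ≈ 0.902500
step 6 [3y] zero: DF = P = 897/1000 ≈ 0.897000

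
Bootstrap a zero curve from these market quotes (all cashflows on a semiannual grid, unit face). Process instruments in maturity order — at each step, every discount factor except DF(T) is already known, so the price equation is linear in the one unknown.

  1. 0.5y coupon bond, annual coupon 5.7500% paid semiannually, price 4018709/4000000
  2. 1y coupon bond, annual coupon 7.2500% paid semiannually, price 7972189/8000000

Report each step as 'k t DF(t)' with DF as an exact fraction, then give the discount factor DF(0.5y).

1 1/2 4883/5000
2 1 371/400
DF(0.5y) = 4883/5000 ≈ 0.976600

step 1 [0.5y] bond c/2=23/800: DF=(4018709/4000000 − 23/800·(0))/(1+23/800) = 4883/5000 ≈ 0.976600
step 2 [1y] bond c/2=29/800: DF=(7972189/8000000 − 29/800·(0.976600))/(1+29/800) = 371/400 ≈ 0.927500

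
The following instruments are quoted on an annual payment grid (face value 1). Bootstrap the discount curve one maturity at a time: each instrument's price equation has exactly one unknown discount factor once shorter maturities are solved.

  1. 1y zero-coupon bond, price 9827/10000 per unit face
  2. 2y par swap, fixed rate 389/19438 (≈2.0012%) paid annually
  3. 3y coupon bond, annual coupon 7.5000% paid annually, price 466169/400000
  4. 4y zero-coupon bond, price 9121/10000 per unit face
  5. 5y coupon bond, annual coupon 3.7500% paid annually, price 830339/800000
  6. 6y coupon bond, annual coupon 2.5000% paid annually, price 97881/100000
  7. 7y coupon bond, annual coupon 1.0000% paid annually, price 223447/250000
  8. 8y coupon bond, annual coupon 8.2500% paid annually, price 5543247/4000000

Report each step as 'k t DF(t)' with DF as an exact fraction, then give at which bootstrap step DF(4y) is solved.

1 1 9827/10000
2 2 9611/10000
3 3 1897/2000
4 4 9121/10000
5 5 8629/10000
6 6 8411/10000
7 7 519/625
8 8 7971/10000
DF(4y) is solved at step 4

step 1 [1y] zero: DF = P = 9827/10000 ≈ 0.982700
step 2 [2y] swap r/1=389/19438: DF=(1 − 389/19438·(0.982700))/(1+389/19438) = 9611/10000 ≈ 0.961100
step 3 [3y] bond c/1=3/40: DF=(466169/400000 − 3/40·(0.982700+0.961100))/(1+3/40) = 1897/2000 ≈ 0.948500
step 4 [4y] zero: DF = P = 9121/10000 ≈ 0.912100
step 5 [5y] bond c/1=3/80: DF=(830339/800000 − 3/80·(0.982700+0.961100+0.948500+0.912100))/(1+3/80) = 8629/10000 ≈ 0.862900
step 6 [6y] bond c/1=1/40: DF=(97881/100000 − 1/40·(0.982700+0.961100+0.948500+0.912100+0.862900))/(1+1/40) = 8411/10000 ≈ 0.841100
step 7 [7y] bond c/1=1/100: DF=(223447/250000 − 1/100·(0.982700+0.961100+0.948500+0.912100+0.862900+0.841100))/(1+1/100) = 519/625 ≈ 0.830400
step 8 [8y] bond c/1=33/400: DF=(5543247/4000000 − 33/400·(0.982700+0.961100+0.948500+0.912100+0.862900+0.841100+0.830400))/(1+33/400) = 7971/10000 ≈ 0.797100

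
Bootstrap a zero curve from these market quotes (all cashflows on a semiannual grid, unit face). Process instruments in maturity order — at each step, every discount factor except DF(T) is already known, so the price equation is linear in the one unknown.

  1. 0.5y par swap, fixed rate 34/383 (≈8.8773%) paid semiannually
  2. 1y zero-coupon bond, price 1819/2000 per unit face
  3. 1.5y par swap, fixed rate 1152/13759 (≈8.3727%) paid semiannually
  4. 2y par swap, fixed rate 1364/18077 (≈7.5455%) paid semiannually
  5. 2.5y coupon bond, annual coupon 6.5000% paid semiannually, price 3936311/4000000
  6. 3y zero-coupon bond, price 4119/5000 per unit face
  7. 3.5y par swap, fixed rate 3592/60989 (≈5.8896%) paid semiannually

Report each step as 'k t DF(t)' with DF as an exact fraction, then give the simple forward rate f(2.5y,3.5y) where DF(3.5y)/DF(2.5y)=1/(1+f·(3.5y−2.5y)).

1 1/2 383/400
2 1 1819/2000
3 3/2 553/625
4 2 2159/2500
5 5/2 8393/10000
6 3 4119/5000
7 7/2 2051/2500
f(2.5y,3.5y) = ((8393/10000)/(2051/2500) − 1)/(1) = 27/1172 ≈ 2.3038%

step 1 [0.5y] swap r/2=17/383: DF=(1 − 17/383·(0))/(1+17/383) = 383/400 ≈ 0.957500
step 2 [1y] zero: DF = P = 1819/2000 ≈ 0.909500
step 3 [1.5y] swap r/2=576/13759: DF=(1 − 576/13759·(0.957500+0.909500))/(1+576/13759) = 553/625 ≈ 0.884800
step 4 [2y] swap r/2=682/18077: DF=(1 − 682/18077·(0.957500+0.909500+0.884800))/(1+682/18077) = 2159/2500 ≈ 0.863600
step 5 [2.5y] bond c/2=13/400: DF=(3936311/4000000 − 13/400·(0.957500+0.909500+0.884800+0.863600))/(1+13/400) = 8393/10000 ≈ 0.839300
step 6 [3y] zero: DF = P = 4119/5000 ≈ 0.823800
step 7 [3.5y] swap r/2=1796/60989: DF=(1 − 1796/60989·(0.957500+0.909500+0.884800+0.863600+0.839300+0.823800))/(1+1796/60989) = 2051/2500 ≈ 0.820400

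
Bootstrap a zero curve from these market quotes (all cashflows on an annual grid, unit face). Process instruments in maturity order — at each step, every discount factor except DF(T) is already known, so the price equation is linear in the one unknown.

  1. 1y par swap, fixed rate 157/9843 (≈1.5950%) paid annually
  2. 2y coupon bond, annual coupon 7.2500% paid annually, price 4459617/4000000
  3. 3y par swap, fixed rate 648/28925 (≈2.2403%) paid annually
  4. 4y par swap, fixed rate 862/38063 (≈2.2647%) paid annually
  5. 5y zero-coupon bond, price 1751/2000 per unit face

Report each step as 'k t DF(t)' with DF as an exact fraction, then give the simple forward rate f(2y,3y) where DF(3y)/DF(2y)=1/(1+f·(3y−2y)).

1 1 9843/10000
2 2 973/1000
3 3 1169/1250
4 4 4569/5000
5 5 1751/2000
f(2y,3y) = ((973/1000)/(1169/1250) − 1)/(1) = 27/668 ≈ 4.0419%

step 1 [1y] swap r/1=157/9843: DF=(1 − 157/9843·(0))/(1+157/9843) = 9843/10000 ≈ 0.984300
step 2 [2y] bond c/1=29/400: DF=(4459617/4000000 − 29/400·(0.984300))/(1+29/400) = 973/1000 ≈ 0.973000
step 3 [3y] swap r/1=648/28925: DF=(1 − 648/28925·(0.984300+0.973000))/(1+648/28925) = 1169/1250 ≈ 0.935200
step 4 [4y] swap r/1=862/38063: DF=(1 − 862/38063·(0.984300+0.973000+0.935200))/(1+862/38063) = 4569/5000 ≈ 0.913800
step 5 [5y] zero: DF = P = 1751/2000 ≈ 0.875500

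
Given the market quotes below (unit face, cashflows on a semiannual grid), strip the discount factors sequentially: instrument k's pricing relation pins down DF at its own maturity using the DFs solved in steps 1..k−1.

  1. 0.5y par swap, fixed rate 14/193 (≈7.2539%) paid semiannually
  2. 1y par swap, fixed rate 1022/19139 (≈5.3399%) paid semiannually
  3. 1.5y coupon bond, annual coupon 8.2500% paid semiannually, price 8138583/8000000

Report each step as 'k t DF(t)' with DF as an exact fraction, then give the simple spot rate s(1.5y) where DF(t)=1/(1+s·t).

1 1/2 193/200
2 1 9489/10000
3 3/2 2253/2500
s(1.5y) = (1/(2253/2500) − 1)/(3/2) = 494/6759 ≈ 7.3088%

step 1 [0.5y] swap r/2=7/193: DF=(1 − 7/193·(0))/(1+7/193) = 193/200 ≈ 0.965000
step 2 [1y] swap r/2=511/19139: DF=(1 − 511/19139·(0.965000))/(1+511/19139) = 9489/10000 ≈ 0.948900
step 3 [1.5y] bond c/2=33/800: DF=(8138583/8000000 − 33/800·(0.965000+0.948900))/(1+33/800) = 2253/2500 ≈ 0.901200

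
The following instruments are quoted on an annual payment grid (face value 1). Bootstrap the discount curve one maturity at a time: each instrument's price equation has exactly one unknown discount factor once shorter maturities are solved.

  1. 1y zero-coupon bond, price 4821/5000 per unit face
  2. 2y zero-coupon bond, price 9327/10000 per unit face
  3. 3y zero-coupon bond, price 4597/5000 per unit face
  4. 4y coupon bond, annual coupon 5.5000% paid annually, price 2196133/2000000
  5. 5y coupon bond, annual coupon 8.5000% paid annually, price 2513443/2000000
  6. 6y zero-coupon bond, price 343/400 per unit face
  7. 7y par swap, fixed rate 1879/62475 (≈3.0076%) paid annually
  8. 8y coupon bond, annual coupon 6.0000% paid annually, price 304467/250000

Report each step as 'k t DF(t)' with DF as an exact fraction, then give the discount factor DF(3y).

step 1 [1y] zero: DF = P = 4821/5000 ≈ 0.964200
step 2 [2y] zero: DF = P = 9327/10000 ≈ 0.932700
step 3 [3y] zero: DF = P = 4597/5000 ≈ 0.919400
step 4 [4y] bond c/1=11/200: DF=(2196133/2000000 − 11/200·(0.964200+0.932700+0.919400))/(1+11/200) = 447/500 ≈ 0.894000
step 5 [5y] bond c/1=17/200: DF=(2513443/2000000 − 17/200·(0.964200+0.932700+0.919400+0.894000))/(1+17/200) = 2169/2500 ≈ 0.867600
step 6 [6y] zero: DF = P = 343/400 ≈ 0.857500
step 7 [7y] swap r/1=1879/62475: DF=(1 − 1879/62475·(0.964200+0.932700+0.919400+0.894000+0.867600+0.857500))/(1+1879/62475) = 8121/10000 ≈ 0.812100
step 8 [8y] bond c/1=3/50: DF=(304467/250000 − 3/50·(0.964200+0.932700+0.919400+0.894000+0.867600+0.857500+0.812100))/(1+3/50) = 7953/10000 ≈ 0.795300

1 1 4821/5000
2 2 9327/10000
3 3 4597/5000
4 4 447/500
5 5 2169/2500
6 6 343/400
7 7 8121/10000
8 8 7953/10000
DF(3y) = 4597/5000 ≈ 0.919400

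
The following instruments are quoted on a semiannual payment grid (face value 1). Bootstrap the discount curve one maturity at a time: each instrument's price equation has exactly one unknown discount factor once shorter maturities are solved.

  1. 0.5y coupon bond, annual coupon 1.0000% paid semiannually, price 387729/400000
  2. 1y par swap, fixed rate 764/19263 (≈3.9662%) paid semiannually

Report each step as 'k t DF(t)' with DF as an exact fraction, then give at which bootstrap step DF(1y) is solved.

step 1 [0.5y] bond c/2=1/200: DF=(387729/400000 − 1/200·(0))/(1+1/200) = 1929/2000 ≈ 0.964500
step 2 [1y] swap r/2=382/19263: DF=(1 − 382/19263·(0.964500))/(1+382/19263) = 4809/5000 ≈ 0.961800

1 1/2 1929/2000
2 1 4809/5000
DF(1y) is solved at step 2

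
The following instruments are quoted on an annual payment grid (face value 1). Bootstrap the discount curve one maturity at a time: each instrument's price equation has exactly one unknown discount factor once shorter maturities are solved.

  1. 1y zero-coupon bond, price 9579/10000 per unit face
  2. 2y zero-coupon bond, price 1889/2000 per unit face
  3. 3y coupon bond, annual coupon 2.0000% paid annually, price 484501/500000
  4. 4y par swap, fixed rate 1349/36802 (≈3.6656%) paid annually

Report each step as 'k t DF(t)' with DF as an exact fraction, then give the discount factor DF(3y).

step 1 [1y] zero: DF = P = 9579/10000 ≈ 0.957900
step 2 [2y] zero: DF = P = 1889/2000 ≈ 0.944500
step 3 [3y] bond c/1=1/50: DF=(484501/500000 − 1/50·(0.957900+0.944500))/(1+1/50) = 9127/10000 ≈ 0.912700
step 4 [4y] swap r/1=1349/36802: DF=(1 − 1349/36802·(0.957900+0.944500+0.912700))/(1+1349/36802) = 8651/10000 ≈ 0.865100

1 1 9579/10000
2 2 1889/2000
3 3 9127/10000
4 4 8651/10000
DF(3y) = 9127/10000 ≈ 0.912700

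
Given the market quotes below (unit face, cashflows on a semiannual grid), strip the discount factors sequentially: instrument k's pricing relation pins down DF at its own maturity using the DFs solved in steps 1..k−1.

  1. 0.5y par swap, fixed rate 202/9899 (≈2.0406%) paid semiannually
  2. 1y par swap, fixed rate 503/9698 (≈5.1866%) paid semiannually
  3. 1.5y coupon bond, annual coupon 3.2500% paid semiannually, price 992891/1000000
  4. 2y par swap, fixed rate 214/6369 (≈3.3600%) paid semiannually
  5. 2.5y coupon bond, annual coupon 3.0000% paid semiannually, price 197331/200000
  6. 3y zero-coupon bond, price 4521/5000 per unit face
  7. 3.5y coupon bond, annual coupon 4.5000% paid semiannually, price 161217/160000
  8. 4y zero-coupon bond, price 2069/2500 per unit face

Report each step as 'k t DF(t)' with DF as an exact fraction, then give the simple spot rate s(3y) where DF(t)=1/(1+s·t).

step 1 [0.5y] swap r/2=101/9899: DF=(1 − 101/9899·(0))/(1+101/9899) = 9899/10000 ≈ 0.989900
step 2 [1y] swap r/2=503/19396: DF=(1 − 503/19396·(0.989900))/(1+503/19396) = 9497/10000 ≈ 0.949700
step 3 [1.5y] bond c/2=13/800: DF=(992891/1000000 − 13/800·(0.989900+0.949700))/(1+13/800) = 473/500 ≈ 0.946000
step 4 [2y] swap r/2=107/6369: DF=(1 − 107/6369·(0.989900+0.949700+0.946000))/(1+107/6369) = 4679/5000 ≈ 0.935800
step 5 [2.5y] bond c/2=3/200: DF=(197331/200000 − 3/200·(0.989900+0.949700+0.946000+0.935800))/(1+3/200) = 2289/2500 ≈ 0.915600
step 6 [3y] zero: DF = P = 4521/5000 ≈ 0.904200
step 7 [3.5y] bond c/2=9/400: DF=(161217/160000 − 9/400·(0.989900+0.949700+0.946000+0.935800+0.915600+0.904200))/(1+9/400) = 8613/10000 ≈ 0.861300
step 8 [4y] zero: DF = P = 2069/2500 ≈ 0.827600

1 1/2 9899/10000
2 1 9497/10000
3 3/2 473/500
4 2 4679/5000
5 5/2 2289/2500
6 3 4521/5000
7 7/2 8613/10000
8 4 2069/2500
s(3y) = (1/(4521/5000) − 1)/(3) = 479/13563 ≈ 3.5317%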